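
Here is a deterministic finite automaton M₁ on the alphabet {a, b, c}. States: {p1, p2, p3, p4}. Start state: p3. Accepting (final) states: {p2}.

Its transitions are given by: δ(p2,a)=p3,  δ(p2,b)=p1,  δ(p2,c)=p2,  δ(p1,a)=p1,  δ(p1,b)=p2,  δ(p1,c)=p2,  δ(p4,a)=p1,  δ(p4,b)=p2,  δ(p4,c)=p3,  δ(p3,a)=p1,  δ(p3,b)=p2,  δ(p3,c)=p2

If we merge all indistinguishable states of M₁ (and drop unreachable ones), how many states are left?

2

States {p4} cannot be reached from the start state, so discard them.
Start with accepting vs non-accepting: {p2} | {p1,p3}.
The partition is now stable with 2 blocks: {p2} | {p1,p3}.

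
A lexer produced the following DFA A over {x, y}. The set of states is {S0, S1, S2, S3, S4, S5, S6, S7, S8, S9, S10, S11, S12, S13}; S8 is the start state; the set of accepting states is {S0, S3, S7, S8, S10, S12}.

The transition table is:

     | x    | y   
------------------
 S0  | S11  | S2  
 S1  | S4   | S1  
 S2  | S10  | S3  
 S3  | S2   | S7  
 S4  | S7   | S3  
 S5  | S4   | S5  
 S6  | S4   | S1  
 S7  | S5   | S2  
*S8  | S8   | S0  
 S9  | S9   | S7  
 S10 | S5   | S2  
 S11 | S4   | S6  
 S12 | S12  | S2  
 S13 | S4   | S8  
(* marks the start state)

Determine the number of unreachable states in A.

Starting at S8 and following transitions, the reachable set is {S0, S1, S2, S3, S4, S5, S6, S7, S8, S10, S11}. That leaves S9, S12, S13 unreachable — 3 in total.

3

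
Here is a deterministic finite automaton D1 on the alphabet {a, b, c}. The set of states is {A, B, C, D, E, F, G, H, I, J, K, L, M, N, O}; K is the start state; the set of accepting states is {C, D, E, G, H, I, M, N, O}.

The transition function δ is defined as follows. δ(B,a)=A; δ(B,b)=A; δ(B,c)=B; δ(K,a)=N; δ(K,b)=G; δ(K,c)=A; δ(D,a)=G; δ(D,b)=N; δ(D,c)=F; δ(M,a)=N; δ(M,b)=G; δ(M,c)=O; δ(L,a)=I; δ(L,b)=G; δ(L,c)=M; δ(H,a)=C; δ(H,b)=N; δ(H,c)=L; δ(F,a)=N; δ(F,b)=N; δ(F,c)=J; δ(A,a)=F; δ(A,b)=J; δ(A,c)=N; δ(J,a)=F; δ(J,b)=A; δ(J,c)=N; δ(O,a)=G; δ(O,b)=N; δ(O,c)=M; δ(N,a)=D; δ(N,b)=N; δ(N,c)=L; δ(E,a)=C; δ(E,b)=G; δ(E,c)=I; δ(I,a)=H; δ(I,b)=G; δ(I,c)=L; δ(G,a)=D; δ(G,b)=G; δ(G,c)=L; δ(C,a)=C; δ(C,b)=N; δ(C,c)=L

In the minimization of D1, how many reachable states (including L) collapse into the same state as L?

1

States {B,E} cannot be reached from the start state, so discard them.
Initial partition by acceptance: {C,D,G,H,I,M,N,O} | {A,F,J,K,L}.
On input c, block {C,D,G,H,I,M,N,O} splits into {C,D,G,H,I,N} and {M,O}.
Refine {A,F,J,K,L} on symbol a: members go to different blocks, giving {F,K,L} and {A,J}.
Split {F,K,L} by δ(·,c) → {F,K} and {L}.
On input c, block {C,D,G,H,I,N} splits into {C,G,H,I,N} and {D}.
Refine {C,G,H,I,N} on symbol a: members go to different blocks, giving {C,H,I} and {G,N}.
No further refinement is possible. Final partition (7 blocks): {C,H,I} | {F,K} | {M,O} | {A,J} | {L} | {D} | {G,N}.
State L belongs to the block {L}, which has 1 states.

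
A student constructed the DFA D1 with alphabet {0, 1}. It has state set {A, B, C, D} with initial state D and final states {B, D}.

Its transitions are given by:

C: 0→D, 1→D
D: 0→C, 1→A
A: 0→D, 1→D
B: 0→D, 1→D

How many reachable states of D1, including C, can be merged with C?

2

First remove the unreachable states {B}; 3 states remain.
P0 = {D} | {A,C}.
No further refinement is possible. Final partition (2 blocks): {D} | {A,C}.
State C belongs to the block {A,C}, which has 2 states.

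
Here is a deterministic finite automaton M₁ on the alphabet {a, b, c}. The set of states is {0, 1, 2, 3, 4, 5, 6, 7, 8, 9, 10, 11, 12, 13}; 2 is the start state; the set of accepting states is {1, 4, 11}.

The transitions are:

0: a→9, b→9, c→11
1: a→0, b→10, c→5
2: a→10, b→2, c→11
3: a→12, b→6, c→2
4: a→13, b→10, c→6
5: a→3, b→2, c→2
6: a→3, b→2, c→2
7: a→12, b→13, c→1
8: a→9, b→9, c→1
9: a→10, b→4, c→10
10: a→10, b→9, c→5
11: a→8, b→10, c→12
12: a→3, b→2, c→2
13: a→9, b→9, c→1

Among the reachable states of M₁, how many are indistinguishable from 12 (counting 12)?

First remove the unreachable states {7}; 13 states remain.
Initial partition by acceptance: {1,4,11} | {0,2,3,5,6,8,9,10,12,13}.
Split {0,2,3,5,6,8,9,10,12,13} by δ(·,b) → {0,2,3,5,6,8,10,12,13} and {9}.
On input a, block {0,2,3,5,6,8,10,12,13} splits into {2,3,5,6,10,12} and {0,8,13}.
Refine {2,3,5,6,10,12} on symbol b: members go to different blocks, giving {2,3,5,6,12} and {10}.
Refine {2,3,5,6,12} on symbol a: members go to different blocks, giving {3,5,6,12} and {2}.
Refine {3,5,6,12} on symbol b: members go to different blocks, giving {5,6,12} and {3}.
Stable partition: {1,4,11} | {5,6,12} | {9} | {0,8,13} | {10} | {2} | {3} — 7 equivalence classes.
The equivalence class containing 12 is {5,6,12}, of size 3.

3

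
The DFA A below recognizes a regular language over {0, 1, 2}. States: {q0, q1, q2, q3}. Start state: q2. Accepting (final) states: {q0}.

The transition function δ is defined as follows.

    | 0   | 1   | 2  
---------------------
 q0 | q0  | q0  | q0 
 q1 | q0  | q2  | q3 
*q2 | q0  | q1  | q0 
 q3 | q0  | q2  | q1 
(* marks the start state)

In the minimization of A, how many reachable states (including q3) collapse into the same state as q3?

P0 = {q0} | {q1,q2,q3}.
Split {q1,q2,q3} by δ(·,2) → {q1,q3} and {q2}.
No further refinement is possible. Final partition (3 blocks): {q0} | {q1,q3} | {q2}.
State q3 belongs to the block {q1,q3}, which has 2 states.

2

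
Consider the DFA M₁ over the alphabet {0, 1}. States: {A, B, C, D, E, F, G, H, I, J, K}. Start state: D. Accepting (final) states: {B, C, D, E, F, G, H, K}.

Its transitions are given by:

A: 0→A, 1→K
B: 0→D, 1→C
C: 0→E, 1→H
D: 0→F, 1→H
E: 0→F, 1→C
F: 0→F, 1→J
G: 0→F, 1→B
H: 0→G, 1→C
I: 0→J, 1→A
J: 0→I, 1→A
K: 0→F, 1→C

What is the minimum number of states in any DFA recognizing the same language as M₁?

Every state is reachable, so we keep all 11.
P0 = {B,C,D,E,F,G,H,K} | {A,I,J}.
On input 1, block {B,C,D,E,F,G,H,K} splits into {B,C,D,E,G,H,K} and {F}.
On input 0, block {B,C,D,E,G,H,K} splits into {D,E,G,K} and {B,C,H}.
Split {A,I,J} by δ(·,1) → {I,J} and {A}.
No further refinement is possible. Final partition (5 blocks): {D,E,G,K} | {I,J} | {F} | {B,C,H} | {A}.

5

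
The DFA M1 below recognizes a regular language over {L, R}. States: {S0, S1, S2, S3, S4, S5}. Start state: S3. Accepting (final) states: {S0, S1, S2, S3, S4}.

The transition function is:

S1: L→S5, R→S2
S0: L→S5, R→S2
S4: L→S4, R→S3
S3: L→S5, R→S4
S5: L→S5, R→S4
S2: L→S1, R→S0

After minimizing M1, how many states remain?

Reachable states from the start: {S3,S4,S5}. Unreachable: {S0,S1,S2} — drop them.
Initial partition by acceptance: {S3,S4} | {S5}.
On input L, block {S3,S4} splits into {S3} and {S4}.
No further refinement is possible. Final partition (3 blocks): {S3} | {S5} | {S4}.

3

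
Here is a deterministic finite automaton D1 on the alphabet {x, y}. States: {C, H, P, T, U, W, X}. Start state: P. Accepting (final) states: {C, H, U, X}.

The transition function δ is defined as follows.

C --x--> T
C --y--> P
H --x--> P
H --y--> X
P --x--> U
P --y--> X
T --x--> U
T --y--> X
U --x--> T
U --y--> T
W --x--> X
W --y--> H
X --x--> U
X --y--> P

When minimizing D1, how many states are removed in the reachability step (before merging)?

No path from P leads to C, H, W; the other 4 states are all reachable.

3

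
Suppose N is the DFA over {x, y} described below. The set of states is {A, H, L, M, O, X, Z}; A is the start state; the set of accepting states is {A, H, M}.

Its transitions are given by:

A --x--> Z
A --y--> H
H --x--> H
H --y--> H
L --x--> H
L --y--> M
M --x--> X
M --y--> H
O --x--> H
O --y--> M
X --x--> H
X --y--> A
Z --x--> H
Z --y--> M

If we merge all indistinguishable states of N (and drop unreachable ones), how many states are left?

States {L,O} cannot be reached from the start state, so discard them.
Initial partition by acceptance: {A,H,M} | {X,Z}.
Split {A,H,M} by δ(·,x) → {A,M} and {H}.
The partition is now stable with 3 blocks: {A,M} | {X,Z} | {H}.

3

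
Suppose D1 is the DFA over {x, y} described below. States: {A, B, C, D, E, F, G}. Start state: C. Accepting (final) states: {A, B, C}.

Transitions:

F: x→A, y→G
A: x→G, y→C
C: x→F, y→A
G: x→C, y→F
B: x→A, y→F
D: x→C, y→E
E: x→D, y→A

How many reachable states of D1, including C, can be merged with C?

Reachable states from the start: {A,C,F,G}. Unreachable: {B,D,E} — drop them.
Start with accepting vs non-accepting: {A,C} | {F,G}.
The partition is now stable with 2 blocks: {A,C} | {F,G}.
State C belongs to the block {A,C}, which has 2 states.

2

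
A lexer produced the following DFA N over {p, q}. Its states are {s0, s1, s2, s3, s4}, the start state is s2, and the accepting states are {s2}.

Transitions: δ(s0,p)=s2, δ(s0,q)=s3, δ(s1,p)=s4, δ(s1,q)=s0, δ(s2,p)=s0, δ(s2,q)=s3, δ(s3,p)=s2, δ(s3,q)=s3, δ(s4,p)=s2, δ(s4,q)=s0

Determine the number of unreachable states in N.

2

BFS from s2 reaches {s0, s2, s3}; the 2 state(s) s1, s4 are never visited.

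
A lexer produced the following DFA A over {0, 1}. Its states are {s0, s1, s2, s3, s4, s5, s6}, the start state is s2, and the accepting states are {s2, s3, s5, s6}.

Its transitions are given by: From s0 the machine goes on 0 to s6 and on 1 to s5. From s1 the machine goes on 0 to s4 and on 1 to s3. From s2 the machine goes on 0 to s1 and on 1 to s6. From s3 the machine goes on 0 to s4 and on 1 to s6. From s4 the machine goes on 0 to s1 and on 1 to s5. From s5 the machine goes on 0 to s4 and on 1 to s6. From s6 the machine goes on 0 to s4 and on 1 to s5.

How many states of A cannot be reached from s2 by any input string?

No path from s2 leads to s0; the other 6 states are all reachable.

1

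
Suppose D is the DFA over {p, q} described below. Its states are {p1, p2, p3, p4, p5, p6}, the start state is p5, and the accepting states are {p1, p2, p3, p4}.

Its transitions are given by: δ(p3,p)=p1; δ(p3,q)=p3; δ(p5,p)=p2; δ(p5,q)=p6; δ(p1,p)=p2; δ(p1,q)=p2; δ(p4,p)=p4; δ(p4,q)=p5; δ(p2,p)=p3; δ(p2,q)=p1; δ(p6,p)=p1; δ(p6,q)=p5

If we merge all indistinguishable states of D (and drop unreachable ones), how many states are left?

2

Reachable states from the start: {p1,p2,p3,p5,p6}. Unreachable: {p4} — drop them.
Initial partition by acceptance: {p1,p2,p3} | {p5,p6}.
No further refinement is possible. Final partition (2 blocks): {p1,p2,p3} | {p5,p6}.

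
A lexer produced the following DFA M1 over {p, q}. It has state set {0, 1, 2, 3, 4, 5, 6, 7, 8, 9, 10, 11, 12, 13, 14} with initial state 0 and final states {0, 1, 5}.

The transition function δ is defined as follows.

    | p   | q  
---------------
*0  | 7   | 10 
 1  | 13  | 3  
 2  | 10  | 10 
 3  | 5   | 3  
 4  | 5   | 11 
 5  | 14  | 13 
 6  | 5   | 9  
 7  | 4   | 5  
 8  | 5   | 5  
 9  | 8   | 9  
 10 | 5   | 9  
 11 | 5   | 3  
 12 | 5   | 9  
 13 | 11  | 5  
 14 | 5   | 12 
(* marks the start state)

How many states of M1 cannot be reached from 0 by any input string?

3

No path from 0 leads to 1, 2, 6; the other 12 states are all reachable.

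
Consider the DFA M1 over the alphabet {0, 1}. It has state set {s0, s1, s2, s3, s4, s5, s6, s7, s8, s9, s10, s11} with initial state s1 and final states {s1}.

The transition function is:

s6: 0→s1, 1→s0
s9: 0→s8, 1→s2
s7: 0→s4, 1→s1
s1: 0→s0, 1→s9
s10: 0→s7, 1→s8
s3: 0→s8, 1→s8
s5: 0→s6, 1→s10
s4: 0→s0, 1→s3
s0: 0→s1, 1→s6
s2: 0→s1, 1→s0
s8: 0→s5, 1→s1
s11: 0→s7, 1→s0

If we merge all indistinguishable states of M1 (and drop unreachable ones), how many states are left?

6

States {s11} cannot be reached from the start state, so discard them.
Initial partition by acceptance: {s1} | {s0,s2,s3,s4,s5,s6,s7,s8,s9,s10}.
Split {s0,s2,s3,s4,s5,s6,s7,s8,s9,s10} by δ(·,0) → {s3,s4,s5,s7,s8,s9,s10} and {s0,s2,s6}.
On input 0, block {s3,s4,s5,s7,s8,s9,s10} splits into {s3,s7,s8,s9,s10} and {s4,s5}.
Refine {s3,s7,s8,s9,s10} on symbol 0: members go to different blocks, giving {s3,s9,s10} and {s7,s8}.
Split {s3,s9,s10} by δ(·,1) → {s3,s10} and {s9}.
The partition is now stable with 6 blocks: {s1} | {s3,s10} | {s0,s2,s6} | {s4,s5} | {s7,s8} | {s9}.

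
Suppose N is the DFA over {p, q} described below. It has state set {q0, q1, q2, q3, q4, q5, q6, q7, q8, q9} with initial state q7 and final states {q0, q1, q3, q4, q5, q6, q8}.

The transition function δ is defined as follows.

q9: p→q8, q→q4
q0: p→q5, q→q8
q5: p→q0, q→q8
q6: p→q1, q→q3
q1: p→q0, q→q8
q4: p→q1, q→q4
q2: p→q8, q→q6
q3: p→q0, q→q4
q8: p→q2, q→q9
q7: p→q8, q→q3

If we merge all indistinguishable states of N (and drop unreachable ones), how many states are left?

4

All states are reachable from the start state.
Start with accepting vs non-accepting: {q0,q1,q3,q4,q5,q6,q8} | {q2,q7,q9}.
Refine {q0,q1,q3,q4,q5,q6,q8} on symbol p: members go to different blocks, giving {q0,q1,q3,q4,q5,q6} and {q8}.
Refine {q0,q1,q3,q4,q5,q6} on symbol q: members go to different blocks, giving {q0,q1,q5} and {q3,q4,q6}.
Stable partition: {q0,q1,q5} | {q2,q7,q9} | {q8} | {q3,q4,q6} — 4 equivalence classes.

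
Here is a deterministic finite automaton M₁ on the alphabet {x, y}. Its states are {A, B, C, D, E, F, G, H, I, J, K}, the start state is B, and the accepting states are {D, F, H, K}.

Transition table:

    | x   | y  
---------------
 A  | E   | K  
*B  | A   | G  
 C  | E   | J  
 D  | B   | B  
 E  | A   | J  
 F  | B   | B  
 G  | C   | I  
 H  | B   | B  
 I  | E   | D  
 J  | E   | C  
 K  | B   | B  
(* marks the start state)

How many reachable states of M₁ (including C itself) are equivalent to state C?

States {F,H} cannot be reached from the start state, so discard them.
Initial partition by acceptance: {D,K} | {A,B,C,E,G,I,J}.
On input y, block {A,B,C,E,G,I,J} splits into {B,C,E,G,J} and {A,I}.
Refine {B,C,E,G,J} on symbol x: members go to different blocks, giving {C,G,J} and {B,E}.
Refine {C,G,J} on symbol x: members go to different blocks, giving {C,J} and {G}.
On input y, block {B,E} splits into {B} and {E}.
The partition is now stable with 6 blocks: {D,K} | {C,J} | {A,I} | {B} | {G} | {E}.
The equivalence class containing C is {C,J}, of size 2.

2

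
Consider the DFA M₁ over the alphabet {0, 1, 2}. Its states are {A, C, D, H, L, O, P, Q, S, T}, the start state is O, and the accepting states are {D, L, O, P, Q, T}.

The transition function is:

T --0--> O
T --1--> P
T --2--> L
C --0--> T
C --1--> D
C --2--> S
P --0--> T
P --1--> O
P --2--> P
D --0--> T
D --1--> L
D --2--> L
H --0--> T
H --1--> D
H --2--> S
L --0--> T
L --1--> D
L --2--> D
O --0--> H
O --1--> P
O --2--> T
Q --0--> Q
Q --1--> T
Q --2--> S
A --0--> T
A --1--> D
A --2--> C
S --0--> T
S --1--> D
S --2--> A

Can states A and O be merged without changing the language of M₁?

States {Q} cannot be reached from the start state, so discard them.
Initial partition by acceptance: {D,L,O,P,T} | {A,C,H,S}.
Split {D,L,O,P,T} by δ(·,0) → {D,L,P,T} and {O}.
Refine {D,L,P,T} on symbol 0: members go to different blocks, giving {D,L,P} and {T}.
Refine {D,L,P} on symbol 1: members go to different blocks, giving {D,L} and {P}.
No further refinement is possible. Final partition (5 blocks): {D,L} | {A,C,H,S} | {O} | {T} | {P}.
A and O end up in different blocks, so they are distinguishable. For instance, the string 'ε' is accepted from only O.

No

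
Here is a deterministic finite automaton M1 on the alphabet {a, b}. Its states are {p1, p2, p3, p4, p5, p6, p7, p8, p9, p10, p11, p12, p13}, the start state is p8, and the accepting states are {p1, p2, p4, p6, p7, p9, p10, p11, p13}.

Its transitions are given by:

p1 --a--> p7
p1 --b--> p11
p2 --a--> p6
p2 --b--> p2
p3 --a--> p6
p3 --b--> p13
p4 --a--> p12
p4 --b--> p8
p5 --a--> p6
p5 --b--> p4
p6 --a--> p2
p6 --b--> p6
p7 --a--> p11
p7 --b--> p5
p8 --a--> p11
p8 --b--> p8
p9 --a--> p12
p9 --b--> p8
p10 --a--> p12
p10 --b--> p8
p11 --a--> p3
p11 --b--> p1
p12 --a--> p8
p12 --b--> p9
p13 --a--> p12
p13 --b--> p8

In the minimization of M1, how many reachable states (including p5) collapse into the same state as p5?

First remove the unreachable states {p10}; 12 states remain.
P0 = {p1,p2,p4,p6,p7,p9,p11,p13} | {p3,p5,p8,p12}.
Refine {p1,p2,p4,p6,p7,p9,p11,p13} on symbol a: members go to different blocks, giving {p1,p2,p6,p7} and {p4,p9,p11,p13}.
Split {p1,p2,p6,p7} by δ(·,a) → {p1,p2,p6} and {p7}.
Split {p1,p2,p6} by δ(·,a) → {p2,p6} and {p1}.
Split {p3,p5,p8,p12} by δ(·,a) → {p3,p5} and {p8} and {p12}.
On input a, block {p4,p9,p11,p13} splits into {p4,p9,p13} and {p11}.
No further refinement is possible. Final partition (8 blocks): {p2,p6} | {p3,p5} | {p4,p9,p13} | {p7} | {p1} | {p8} | {p12} | {p11}.
The equivalence class containing p5 is {p3,p5}, of size 2.

2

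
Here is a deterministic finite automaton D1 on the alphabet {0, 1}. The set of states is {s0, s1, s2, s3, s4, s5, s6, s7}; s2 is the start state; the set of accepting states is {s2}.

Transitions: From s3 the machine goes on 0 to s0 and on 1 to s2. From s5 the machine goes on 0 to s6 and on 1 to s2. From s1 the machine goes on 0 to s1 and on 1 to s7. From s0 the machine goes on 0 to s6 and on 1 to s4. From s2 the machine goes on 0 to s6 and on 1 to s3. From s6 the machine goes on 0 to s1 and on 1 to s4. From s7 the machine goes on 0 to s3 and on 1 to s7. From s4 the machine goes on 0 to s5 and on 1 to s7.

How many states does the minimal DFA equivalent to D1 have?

All states are reachable from the start state.
P0 = {s2} | {s0,s1,s3,s4,s5,s6,s7}.
On input 1, block {s0,s1,s3,s4,s5,s6,s7} splits into {s0,s1,s4,s6,s7} and {s3,s5}.
On input 0, block {s0,s1,s4,s6,s7} splits into {s0,s1,s6} and {s4,s7}.
No further refinement is possible. Final partition (4 blocks): {s2} | {s0,s1,s6} | {s3,s5} | {s4,s7}.

4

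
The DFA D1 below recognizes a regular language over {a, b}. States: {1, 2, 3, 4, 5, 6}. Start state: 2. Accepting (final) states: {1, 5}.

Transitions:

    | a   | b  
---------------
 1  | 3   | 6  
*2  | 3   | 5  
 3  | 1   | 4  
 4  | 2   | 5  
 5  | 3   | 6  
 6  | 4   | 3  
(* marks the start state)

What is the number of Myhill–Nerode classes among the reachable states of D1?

5

All states are reachable from the start state.
P0 = {1,5} | {2,3,4,6}.
Refine {2,3,4,6} on symbol a: members go to different blocks, giving {2,4,6} and {3}.
On input a, block {2,4,6} splits into {4,6} and {2}.
On input a, block {4,6} splits into {4} and {6}.
Stable partition: {1,5} | {4} | {3} | {2} | {6} — 5 equivalence classes.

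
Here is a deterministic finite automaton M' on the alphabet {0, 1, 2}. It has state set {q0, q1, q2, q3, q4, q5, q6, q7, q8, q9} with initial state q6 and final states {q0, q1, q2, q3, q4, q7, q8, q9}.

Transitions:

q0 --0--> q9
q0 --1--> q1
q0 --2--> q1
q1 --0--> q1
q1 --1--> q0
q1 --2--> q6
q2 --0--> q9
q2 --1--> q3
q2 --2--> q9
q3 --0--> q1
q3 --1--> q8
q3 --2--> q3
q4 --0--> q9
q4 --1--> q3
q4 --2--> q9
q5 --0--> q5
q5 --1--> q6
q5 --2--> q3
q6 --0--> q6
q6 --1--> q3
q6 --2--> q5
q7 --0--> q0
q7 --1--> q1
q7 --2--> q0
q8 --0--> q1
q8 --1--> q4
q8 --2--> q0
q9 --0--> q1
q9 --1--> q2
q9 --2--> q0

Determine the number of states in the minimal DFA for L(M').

7

First remove the unreachable states {q7}; 9 states remain.
P0 = {q0,q1,q2,q3,q4,q8,q9} | {q5,q6}.
Split {q0,q1,q2,q3,q4,q8,q9} by δ(·,2) → {q0,q2,q3,q4,q8,q9} and {q1}.
On input 0, block {q0,q2,q3,q4,q8,q9} splits into {q0,q2,q4} and {q3,q8,q9}.
Refine {q0,q2,q4} on symbol 1: members go to different blocks, giving {q2,q4} and {q0}.
Refine {q5,q6} on symbol 1: members go to different blocks, giving {q5} and {q6}.
On input 1, block {q3,q8,q9} splits into {q8,q9} and {q3}.
The partition is now stable with 7 blocks: {q2,q4} | {q5} | {q1} | {q8,q9} | {q0} | {q6} | {q3}.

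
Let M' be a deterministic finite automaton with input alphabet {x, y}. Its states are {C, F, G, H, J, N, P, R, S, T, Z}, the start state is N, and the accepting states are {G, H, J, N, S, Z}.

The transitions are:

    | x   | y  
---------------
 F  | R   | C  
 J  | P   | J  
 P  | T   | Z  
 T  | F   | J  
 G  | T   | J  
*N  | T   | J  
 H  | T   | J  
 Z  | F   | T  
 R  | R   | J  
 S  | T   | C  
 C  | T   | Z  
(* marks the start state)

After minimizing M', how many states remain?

7

States {G,H,S} cannot be reached from the start state, so discard them.
P0 = {J,N,Z} | {C,F,P,R,T}.
Split {J,N,Z} by δ(·,y) → {J,N} and {Z}.
On input y, block {C,F,P,R,T} splits into {R,T} and {C,P} and {F}.
Split {J,N} by δ(·,x) → {N} and {J}.
Refine {R,T} on symbol x: members go to different blocks, giving {T} and {R}.
Stable partition: {N} | {T} | {Z} | {C,P} | {F} | {J} | {R} — 7 equivalence classes.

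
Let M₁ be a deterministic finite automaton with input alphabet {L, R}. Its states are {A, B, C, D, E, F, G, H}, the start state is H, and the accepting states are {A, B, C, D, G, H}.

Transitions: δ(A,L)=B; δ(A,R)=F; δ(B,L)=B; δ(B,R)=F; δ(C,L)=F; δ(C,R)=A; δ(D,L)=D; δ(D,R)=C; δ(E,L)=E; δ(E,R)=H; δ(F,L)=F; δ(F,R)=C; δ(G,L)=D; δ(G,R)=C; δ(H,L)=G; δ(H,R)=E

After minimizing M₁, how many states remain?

6

Every state is reachable, so we keep all 8.
Initial partition by acceptance: {A,B,C,D,G,H} | {E,F}.
Refine {A,B,C,D,G,H} on symbol L: members go to different blocks, giving {A,B,D,G,H} and {C}.
On input R, block {A,B,D,G,H} splits into {A,B,H} and {D,G}.
Split {A,B,H} by δ(·,L) → {A,B} and {H}.
Split {E,F} by δ(·,R) → {E} and {F}.
No further refinement is possible. Final partition (6 blocks): {A,B} | {E} | {C} | {D,G} | {H} | {F}.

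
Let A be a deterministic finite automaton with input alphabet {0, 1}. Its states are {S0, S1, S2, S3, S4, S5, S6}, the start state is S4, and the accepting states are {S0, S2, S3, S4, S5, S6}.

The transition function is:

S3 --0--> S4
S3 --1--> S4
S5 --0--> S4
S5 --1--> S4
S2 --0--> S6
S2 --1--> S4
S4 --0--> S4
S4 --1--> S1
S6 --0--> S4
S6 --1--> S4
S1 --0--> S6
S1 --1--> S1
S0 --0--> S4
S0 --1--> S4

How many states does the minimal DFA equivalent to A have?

3

Reachable states from the start: {S1,S4,S6}. Unreachable: {S0,S2,S3,S5} — drop them.
Initial partition by acceptance: {S4,S6} | {S1}.
On input 1, block {S4,S6} splits into {S4} and {S6}.
Stable partition: {S4} | {S1} | {S6} — 3 equivalence classes.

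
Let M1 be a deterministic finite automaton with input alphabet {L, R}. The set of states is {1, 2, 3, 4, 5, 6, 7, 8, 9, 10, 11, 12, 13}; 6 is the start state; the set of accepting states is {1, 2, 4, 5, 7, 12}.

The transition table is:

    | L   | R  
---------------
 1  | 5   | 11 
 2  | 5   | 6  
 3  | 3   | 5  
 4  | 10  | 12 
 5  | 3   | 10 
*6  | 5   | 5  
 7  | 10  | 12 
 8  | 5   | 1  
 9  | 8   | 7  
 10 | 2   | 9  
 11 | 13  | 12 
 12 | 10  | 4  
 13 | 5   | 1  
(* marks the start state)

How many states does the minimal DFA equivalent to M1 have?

All states are reachable from the start state.
Initial partition by acceptance: {1,2,4,5,7,12} | {3,6,8,9,10,11,13}.
Refine {1,2,4,5,7,12} on symbol L: members go to different blocks, giving {4,5,7,12} and {1,2}.
Refine {4,5,7,12} on symbol R: members go to different blocks, giving {4,7,12} and {5}.
On input L, block {3,6,8,9,10,11,13} splits into {3,9,11} and {6,8,13} and {10}.
Split {3,9,11} by δ(·,L) → {9,11} and {3}.
Split {1,2} by δ(·,R) → {1} and {2}.
On input R, block {6,8,13} splits into {8,13} and {6}.
No further refinement is possible. Final partition (9 blocks): {4,7,12} | {9,11} | {1} | {5} | {8,13} | {10} | {3} | {2} | {6}.

9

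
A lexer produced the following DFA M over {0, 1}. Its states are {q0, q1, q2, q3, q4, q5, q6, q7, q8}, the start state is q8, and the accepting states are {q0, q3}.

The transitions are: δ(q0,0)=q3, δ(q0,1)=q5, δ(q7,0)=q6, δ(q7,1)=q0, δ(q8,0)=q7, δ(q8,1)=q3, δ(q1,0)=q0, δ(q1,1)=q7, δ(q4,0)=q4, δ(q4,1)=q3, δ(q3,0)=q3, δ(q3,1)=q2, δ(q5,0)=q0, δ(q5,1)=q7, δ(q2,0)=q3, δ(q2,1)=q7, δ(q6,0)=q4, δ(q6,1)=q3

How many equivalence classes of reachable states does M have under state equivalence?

States {q1} cannot be reached from the start state, so discard them.
P0 = {q0,q3} | {q2,q4,q5,q6,q7,q8}.
Split {q2,q4,q5,q6,q7,q8} by δ(·,0) → {q4,q6,q7,q8} and {q2,q5}.
No further refinement is possible. Final partition (3 blocks): {q0,q3} | {q4,q6,q7,q8} | {q2,q5}.

3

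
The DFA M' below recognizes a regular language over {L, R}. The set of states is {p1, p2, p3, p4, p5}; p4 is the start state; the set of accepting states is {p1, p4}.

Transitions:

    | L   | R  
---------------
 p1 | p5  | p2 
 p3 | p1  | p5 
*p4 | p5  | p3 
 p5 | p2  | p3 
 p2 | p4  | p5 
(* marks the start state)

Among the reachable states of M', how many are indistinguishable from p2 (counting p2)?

2

P0 = {p1,p4} | {p2,p3,p5}.
On input L, block {p2,p3,p5} splits into {p2,p3} and {p5}.
No further refinement is possible. Final partition (3 blocks): {p1,p4} | {p2,p3} | {p5}.
State p2 belongs to the block {p2,p3}, which has 2 states.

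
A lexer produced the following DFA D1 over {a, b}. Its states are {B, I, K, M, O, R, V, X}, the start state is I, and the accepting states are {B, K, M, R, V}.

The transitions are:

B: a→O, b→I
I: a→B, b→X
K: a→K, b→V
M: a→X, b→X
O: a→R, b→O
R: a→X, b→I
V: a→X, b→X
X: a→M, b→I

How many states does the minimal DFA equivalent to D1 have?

2

States {K,V} cannot be reached from the start state, so discard them.
P0 = {B,M,R} | {I,O,X}.
No further refinement is possible. Final partition (2 blocks): {B,M,R} | {I,O,X}.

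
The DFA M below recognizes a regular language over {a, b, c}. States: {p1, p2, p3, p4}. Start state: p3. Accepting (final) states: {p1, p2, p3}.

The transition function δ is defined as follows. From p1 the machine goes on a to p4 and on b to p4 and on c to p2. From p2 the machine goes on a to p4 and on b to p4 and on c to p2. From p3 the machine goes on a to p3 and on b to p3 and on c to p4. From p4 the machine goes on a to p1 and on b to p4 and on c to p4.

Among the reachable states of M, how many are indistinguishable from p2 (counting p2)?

2

Start with accepting vs non-accepting: {p1,p2,p3} | {p4}.
On input a, block {p1,p2,p3} splits into {p1,p2} and {p3}.
The partition is now stable with 3 blocks: {p1,p2} | {p4} | {p3}.
The equivalence class containing p2 is {p1,p2}, of size 2.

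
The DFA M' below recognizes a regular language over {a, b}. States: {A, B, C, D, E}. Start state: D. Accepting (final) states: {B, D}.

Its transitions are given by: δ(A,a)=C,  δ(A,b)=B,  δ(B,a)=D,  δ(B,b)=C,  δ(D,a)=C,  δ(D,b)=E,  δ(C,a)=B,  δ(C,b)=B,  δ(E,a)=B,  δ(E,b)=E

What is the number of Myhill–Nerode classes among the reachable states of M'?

States {A} cannot be reached from the start state, so discard them.
P0 = {B,D} | {C,E}.
Refine {B,D} on symbol a: members go to different blocks, giving {B} and {D}.
On input b, block {C,E} splits into {C} and {E}.
The partition is now stable with 4 blocks: {B} | {C} | {D} | {E}.

4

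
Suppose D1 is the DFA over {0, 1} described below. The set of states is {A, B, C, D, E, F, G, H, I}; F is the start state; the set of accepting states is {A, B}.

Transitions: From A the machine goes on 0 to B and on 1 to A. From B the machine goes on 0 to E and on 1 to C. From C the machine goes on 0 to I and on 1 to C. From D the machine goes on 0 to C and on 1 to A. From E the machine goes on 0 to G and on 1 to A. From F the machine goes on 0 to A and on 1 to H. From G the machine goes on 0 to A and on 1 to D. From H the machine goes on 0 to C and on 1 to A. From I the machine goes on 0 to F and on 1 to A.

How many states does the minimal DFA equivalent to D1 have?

6

All states are reachable from the start state.
P0 = {A,B} | {C,D,E,F,G,H,I}.
Split {A,B} by δ(·,0) → {A} and {B}.
Refine {C,D,E,F,G,H,I} on symbol 0: members go to different blocks, giving {C,D,E,H,I} and {F,G}.
Refine {C,D,E,H,I} on symbol 0: members go to different blocks, giving {C,D,H} and {E,I}.
On input 0, block {C,D,H} splits into {D,H} and {C}.
Stable partition: {A} | {D,H} | {B} | {F,G} | {E,I} | {C} — 6 equivalence classes.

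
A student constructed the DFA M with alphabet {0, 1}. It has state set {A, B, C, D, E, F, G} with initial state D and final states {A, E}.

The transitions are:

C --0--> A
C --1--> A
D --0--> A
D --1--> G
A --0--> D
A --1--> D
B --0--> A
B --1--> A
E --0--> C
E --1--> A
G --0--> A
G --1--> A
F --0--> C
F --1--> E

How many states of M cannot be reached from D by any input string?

4

BFS from D reaches {A, D, G}; the 4 state(s) B, C, E, F are never visited.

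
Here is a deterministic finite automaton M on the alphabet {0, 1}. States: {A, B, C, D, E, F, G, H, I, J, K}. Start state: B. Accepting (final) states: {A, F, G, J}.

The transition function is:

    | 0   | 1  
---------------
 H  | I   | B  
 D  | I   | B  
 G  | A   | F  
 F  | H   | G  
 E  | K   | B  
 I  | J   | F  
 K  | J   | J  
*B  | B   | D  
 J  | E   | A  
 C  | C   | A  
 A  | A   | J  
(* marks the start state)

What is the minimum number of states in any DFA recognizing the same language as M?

5

Reachable states from the start: {A,B,D,E,F,G,H,I,J,K}. Unreachable: {C} — drop them.
P0 = {A,F,G,J} | {B,D,E,H,I,K}.
Split {A,F,G,J} by δ(·,0) → {A,G} and {F,J}.
Split {B,D,E,H,I,K} by δ(·,0) → {B,D,E,H} and {I,K}.
On input 0, block {B,D,E,H} splits into {D,E,H} and {B}.
The partition is now stable with 5 blocks: {A,G} | {D,E,H} | {F,J} | {I,K} | {B}.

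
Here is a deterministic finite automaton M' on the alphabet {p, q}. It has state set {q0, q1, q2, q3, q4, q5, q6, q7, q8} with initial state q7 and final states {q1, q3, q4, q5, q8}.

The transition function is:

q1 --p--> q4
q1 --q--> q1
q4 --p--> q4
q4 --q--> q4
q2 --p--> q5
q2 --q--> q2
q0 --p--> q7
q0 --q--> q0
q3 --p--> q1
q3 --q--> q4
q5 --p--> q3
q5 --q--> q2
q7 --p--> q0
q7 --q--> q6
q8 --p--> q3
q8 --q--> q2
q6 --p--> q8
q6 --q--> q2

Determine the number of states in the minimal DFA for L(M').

Every state is reachable, so we keep all 9.
Start with accepting vs non-accepting: {q1,q3,q4,q5,q8} | {q0,q2,q6,q7}.
Split {q1,q3,q4,q5,q8} by δ(·,q) → {q1,q3,q4} and {q5,q8}.
Split {q0,q2,q6,q7} by δ(·,p) → {q0,q7} and {q2,q6}.
Refine {q0,q7} on symbol q: members go to different blocks, giving {q0} and {q7}.
No further refinement is possible. Final partition (5 blocks): {q1,q3,q4} | {q0} | {q5,q8} | {q2,q6} | {q7}.

5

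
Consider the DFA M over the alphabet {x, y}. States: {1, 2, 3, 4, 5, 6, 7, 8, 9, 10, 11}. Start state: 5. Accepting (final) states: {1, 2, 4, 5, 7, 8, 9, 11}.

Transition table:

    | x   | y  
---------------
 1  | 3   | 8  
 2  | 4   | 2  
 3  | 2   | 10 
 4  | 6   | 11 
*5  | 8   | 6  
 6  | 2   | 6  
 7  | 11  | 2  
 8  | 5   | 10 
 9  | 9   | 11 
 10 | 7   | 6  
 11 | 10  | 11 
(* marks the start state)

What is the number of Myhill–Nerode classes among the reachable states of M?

4

Reachable states from the start: {2,4,5,6,7,8,10,11}. Unreachable: {1,3,9} — drop them.
Start with accepting vs non-accepting: {2,4,5,7,8,11} | {6,10}.
On input x, block {2,4,5,7,8,11} splits into {2,5,7,8} and {4,11}.
Split {2,5,7,8} by δ(·,x) → {2,7} and {5,8}.
No further refinement is possible. Final partition (4 blocks): {2,7} | {6,10} | {4,11} | {5,8}.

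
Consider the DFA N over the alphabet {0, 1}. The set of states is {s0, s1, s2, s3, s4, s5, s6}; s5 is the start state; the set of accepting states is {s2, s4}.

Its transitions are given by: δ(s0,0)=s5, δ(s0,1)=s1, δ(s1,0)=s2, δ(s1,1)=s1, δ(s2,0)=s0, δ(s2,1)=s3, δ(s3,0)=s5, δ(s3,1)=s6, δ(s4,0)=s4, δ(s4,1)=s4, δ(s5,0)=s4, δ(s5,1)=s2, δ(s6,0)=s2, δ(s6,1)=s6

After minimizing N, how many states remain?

5

Every state is reachable, so we keep all 7.
Start with accepting vs non-accepting: {s2,s4} | {s0,s1,s3,s5,s6}.
On input 0, block {s2,s4} splits into {s2} and {s4}.
Refine {s0,s1,s3,s5,s6} on symbol 0: members go to different blocks, giving {s0,s3} and {s1,s6} and {s5}.
Stable partition: {s2} | {s0,s3} | {s4} | {s1,s6} | {s5} — 5 equivalence classes.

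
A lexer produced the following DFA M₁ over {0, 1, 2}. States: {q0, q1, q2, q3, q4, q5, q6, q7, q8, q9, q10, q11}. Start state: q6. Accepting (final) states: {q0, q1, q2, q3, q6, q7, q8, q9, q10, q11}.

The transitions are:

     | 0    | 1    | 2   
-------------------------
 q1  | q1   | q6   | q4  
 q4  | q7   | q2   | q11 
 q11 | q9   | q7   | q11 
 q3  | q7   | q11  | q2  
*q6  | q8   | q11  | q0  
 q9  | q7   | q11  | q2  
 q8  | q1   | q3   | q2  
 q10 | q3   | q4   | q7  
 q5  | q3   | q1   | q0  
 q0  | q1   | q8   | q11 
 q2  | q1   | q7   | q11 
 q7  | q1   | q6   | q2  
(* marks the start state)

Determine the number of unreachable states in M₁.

2

No path from q6 leads to q5, q10; the other 10 states are all reachable.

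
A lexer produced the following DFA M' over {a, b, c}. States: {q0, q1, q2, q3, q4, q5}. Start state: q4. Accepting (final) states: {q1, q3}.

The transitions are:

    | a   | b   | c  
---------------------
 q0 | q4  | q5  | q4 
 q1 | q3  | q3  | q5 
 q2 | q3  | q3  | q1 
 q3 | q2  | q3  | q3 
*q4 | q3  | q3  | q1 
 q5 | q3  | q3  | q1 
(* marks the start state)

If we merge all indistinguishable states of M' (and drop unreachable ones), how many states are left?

First remove the unreachable states {q0}; 5 states remain.
Initial partition by acceptance: {q1,q3} | {q2,q4,q5}.
Refine {q1,q3} on symbol a: members go to different blocks, giving {q1} and {q3}.
Stable partition: {q1} | {q2,q4,q5} | {q3} — 3 equivalence classes.

3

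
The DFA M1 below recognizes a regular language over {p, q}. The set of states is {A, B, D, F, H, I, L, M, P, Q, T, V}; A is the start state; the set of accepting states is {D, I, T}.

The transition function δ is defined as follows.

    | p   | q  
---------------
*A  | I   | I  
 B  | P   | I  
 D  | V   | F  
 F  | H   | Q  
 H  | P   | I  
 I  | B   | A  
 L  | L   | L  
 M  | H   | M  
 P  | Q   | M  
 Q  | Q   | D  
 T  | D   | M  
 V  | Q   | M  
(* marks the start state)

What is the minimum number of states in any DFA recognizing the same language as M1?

States {L,T} cannot be reached from the start state, so discard them.
P0 = {D,I} | {A,B,F,H,M,P,Q,V}.
Refine {A,B,F,H,M,P,Q,V} on symbol p: members go to different blocks, giving {B,F,H,M,P,Q,V} and {A}.
Refine {D,I} on symbol q: members go to different blocks, giving {I} and {D}.
On input q, block {B,F,H,M,P,Q,V} splits into {F,M,P,V} and {B,H} and {Q}.
Refine {F,M,P,V} on symbol p: members go to different blocks, giving {F,M} and {P,V}.
Split {F,M} by δ(·,q) → {M} and {F}.
No further refinement is possible. Final partition (8 blocks): {I} | {M} | {A} | {D} | {B,H} | {Q} | {P,V} | {F}.

8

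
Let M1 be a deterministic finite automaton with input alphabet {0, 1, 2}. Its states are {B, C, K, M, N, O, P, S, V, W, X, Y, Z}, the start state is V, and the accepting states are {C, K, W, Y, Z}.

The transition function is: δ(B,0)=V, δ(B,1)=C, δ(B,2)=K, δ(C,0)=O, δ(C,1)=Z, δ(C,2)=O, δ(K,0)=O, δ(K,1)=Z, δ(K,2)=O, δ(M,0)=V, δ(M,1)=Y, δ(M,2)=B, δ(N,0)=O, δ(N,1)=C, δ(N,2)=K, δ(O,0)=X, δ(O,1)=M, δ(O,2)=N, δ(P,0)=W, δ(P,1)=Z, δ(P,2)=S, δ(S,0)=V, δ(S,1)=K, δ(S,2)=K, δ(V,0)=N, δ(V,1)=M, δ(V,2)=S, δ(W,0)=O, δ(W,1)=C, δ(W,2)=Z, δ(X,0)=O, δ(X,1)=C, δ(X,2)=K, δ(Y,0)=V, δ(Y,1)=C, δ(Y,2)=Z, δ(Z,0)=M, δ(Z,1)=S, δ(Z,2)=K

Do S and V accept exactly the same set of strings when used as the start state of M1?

Reachable states from the start: {B,C,K,M,N,O,S,V,X,Y,Z}. Unreachable: {P,W} — drop them.
P0 = {C,K,Y,Z} | {B,M,N,O,S,V,X}.
Split {C,K,Y,Z} by δ(·,1) → {C,K,Y} and {Z}.
On input 1, block {C,K,Y} splits into {C,K} and {Y}.
Split {B,M,N,O,S,V,X} by δ(·,1) → {B,N,S,X} and {O,V} and {M}.
Stable partition: {C,K} | {B,N,S,X} | {Z} | {Y} | {O,V} | {M} — 6 equivalence classes.
S and V end up in different blocks, so they are distinguishable. For instance, the string '1' is accepted from only S.

No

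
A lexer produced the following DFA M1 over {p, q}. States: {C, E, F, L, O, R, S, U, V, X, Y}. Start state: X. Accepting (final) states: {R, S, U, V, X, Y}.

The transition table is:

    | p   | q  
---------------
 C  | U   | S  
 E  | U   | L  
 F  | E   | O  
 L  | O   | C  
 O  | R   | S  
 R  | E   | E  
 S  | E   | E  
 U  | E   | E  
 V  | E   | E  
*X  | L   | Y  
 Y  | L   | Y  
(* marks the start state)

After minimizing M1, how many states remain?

First remove the unreachable states {F,V}; 9 states remain.
P0 = {R,S,U,X,Y} | {C,E,L,O}.
On input q, block {R,S,U,X,Y} splits into {R,S,U} and {X,Y}.
Refine {C,E,L,O} on symbol p: members go to different blocks, giving {C,E,O} and {L}.
On input q, block {C,E,O} splits into {C,O} and {E}.
Stable partition: {R,S,U} | {C,O} | {X,Y} | {L} | {E} — 5 equivalence classes.

5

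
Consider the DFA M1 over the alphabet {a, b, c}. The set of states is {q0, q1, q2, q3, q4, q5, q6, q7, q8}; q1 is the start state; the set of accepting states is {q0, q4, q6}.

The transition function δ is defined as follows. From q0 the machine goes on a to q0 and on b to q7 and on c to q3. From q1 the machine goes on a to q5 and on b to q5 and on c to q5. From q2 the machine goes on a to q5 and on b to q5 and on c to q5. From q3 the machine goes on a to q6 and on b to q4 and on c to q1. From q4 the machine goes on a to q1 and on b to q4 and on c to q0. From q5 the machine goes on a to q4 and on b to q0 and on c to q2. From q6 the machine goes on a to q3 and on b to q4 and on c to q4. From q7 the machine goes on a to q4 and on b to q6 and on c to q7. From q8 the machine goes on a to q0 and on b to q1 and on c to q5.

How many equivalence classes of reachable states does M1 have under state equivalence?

7

States {q8} cannot be reached from the start state, so discard them.
P0 = {q0,q4,q6} | {q1,q2,q3,q5,q7}.
Refine {q0,q4,q6} on symbol a: members go to different blocks, giving {q4,q6} and {q0}.
On input c, block {q4,q6} splits into {q4} and {q6}.
Refine {q1,q2,q3,q5,q7} on symbol a: members go to different blocks, giving {q1,q2} and {q5,q7} and {q3}.
Split {q5,q7} by δ(·,b) → {q5} and {q7}.
The partition is now stable with 7 blocks: {q4} | {q1,q2} | {q0} | {q6} | {q5} | {q3} | {q7}.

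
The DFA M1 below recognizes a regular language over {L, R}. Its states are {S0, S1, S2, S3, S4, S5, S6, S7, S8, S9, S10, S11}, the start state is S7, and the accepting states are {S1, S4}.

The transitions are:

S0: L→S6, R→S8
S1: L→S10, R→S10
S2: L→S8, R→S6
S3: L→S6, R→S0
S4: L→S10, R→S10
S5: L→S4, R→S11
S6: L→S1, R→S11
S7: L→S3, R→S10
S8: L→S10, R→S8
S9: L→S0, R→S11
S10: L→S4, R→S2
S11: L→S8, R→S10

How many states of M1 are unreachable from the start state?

BFS from S7 reaches {S0, S1, S2, S3, S4, S6, S7, S8, S10, S11}; the 2 state(s) S5, S9 are never visited.

2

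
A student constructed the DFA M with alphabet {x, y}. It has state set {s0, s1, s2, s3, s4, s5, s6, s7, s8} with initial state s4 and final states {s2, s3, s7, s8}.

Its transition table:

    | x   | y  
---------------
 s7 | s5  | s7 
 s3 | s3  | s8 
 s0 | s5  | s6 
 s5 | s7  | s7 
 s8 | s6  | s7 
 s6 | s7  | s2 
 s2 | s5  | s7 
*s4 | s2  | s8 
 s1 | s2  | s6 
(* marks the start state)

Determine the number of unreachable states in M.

No path from s4 leads to s0, s1, s3; the other 6 states are all reachable.

3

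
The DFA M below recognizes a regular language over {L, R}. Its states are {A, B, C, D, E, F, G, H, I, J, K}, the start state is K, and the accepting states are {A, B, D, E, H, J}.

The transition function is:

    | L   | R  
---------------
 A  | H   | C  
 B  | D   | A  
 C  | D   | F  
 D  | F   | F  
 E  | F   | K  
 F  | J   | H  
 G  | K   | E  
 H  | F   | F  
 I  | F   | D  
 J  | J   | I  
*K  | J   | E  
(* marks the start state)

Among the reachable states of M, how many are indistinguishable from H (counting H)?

Reachable states from the start: {D,E,F,H,I,J,K}. Unreachable: {A,B,C,G} — drop them.
Start with accepting vs non-accepting: {D,E,H,J} | {F,I,K}.
On input L, block {D,E,H,J} splits into {D,E,H} and {J}.
Refine {F,I,K} on symbol L: members go to different blocks, giving {F,K} and {I}.
The partition is now stable with 4 blocks: {D,E,H} | {F,K} | {J} | {I}.
State H belongs to the block {D,E,H}, which has 3 states.

3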